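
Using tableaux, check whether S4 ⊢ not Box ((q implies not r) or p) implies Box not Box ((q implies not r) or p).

Tableau for the negation not (not Box ((q implies not r) or p) implies Box not Box ((q implies not r) or p)):
1. not (not Box ((q implies not r) or p) implies Box not Box ((q implies not r) or p)), u
2. not Box ((q implies not r) or p), u   [neg-implies-rule on 1]
3. not Box not Box ((q implies not r) or p), u   [neg-implies-rule on 1]
4. not ((q implies not r) or p), v   [neg-Box-rule on 2: fresh world v, uRv]
5. not (q implies not r), v   [neg-or-rule on 4]
6. not p, v   [neg-or-rule on 4]
7. q, v   [neg-implies-rule on 5]
8. r, v   [neg-implies-rule on 5]
9. Box ((q implies not r) or p), w   [neg-Box-rule on 3: fresh world w, uRw]
10. (q implies not r) or p, w   [Box-rule on 9 via wRw]
11. p, w   [or-rule on 10 (branches; this branch)]
Accessibility: uRu, uRv, uRw, vRv, wRw
The negation has an open branch (countermodel exists).

Not valid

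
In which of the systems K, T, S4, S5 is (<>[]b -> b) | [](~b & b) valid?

S5

S4-tableau for the negation ~((<>[]b -> b) | [](~b & b)):
1. ~((<>[]b -> b) | [](~b & b)), w0
2. ~(<>[]b -> b), w0   [~|-rule on 1]
3. ~[](~b & b), w0   [~|-rule on 1]
4. <>[]b, w0   [~->-rule on 2]
5. ~b, w0   [~->-rule on 2]
6. ~(~b & b), w1   [~[]-rule on 3: fresh world w1, w0Rw1]
7. ~b, w1   [~&-rule on 6 (branches; this branch)]
8. []b, w2   [<>-rule on 4: fresh world w2, w0Rw2]
9. b, w2   [[]-rule on 8 via w2Rw2]
Accessibility: w0Rw0, w0Rw1, w0Rw2, w1Rw1, w2Rw2
Complete open branch: countermodel on an S4-frame, so not valid in S4, nor in K, T (the same frame is also a K-frame and a T-frame).
S5-tableau for the negation ~((<>[]b -> b) | [](~b & b)):
1. ~((<>[]b -> b) | [](~b & b)), w0
2. ~(<>[]b -> b), w0   [~|-rule on 1]
3. ~[](~b & b), w0   [~|-rule on 1]
4. <>[]b, w0   [~->-rule on 2]
5. ~b, w0   [~->-rule on 2]
6. ~(~b & b), w1   [~[]-rule on 3: fresh world w1, w0Rw1]
7. ~b, w1   [~&-rule on 6 (branches; this branch)]
8. []b, w2   [<>-rule on 4: fresh world w2, w0Rw2]
9. b, w0   [[]-rule on 8 via w2Rw0]
Accessibility: w0Rw0, w0Rw1, w0Rw2, w1Rw0, w1Rw1, w1Rw2, w2Rw0, w2Rw1, w2Rw2
Branch closes: b and ~b both at w0.
Every branch closes (one shown): valid in S5.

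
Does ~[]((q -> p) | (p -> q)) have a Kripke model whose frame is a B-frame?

Unsatisfiable (every branch closes)

1. ~[]((q -> p) | (p -> q)), w0
2. ~((q -> p) | (p -> q)), w1
3. ~(q -> p), w1
4. ~(p -> q), w1
5. q, w1
6. ~p, w1
7. p, w1
8. ~q, w1
Accessibility: w0Rw0, w0Rw1, w1Rw0, w1Rw1
Branch closes: p and ~p both at w1.
Every branch closes; the branch above is one of them.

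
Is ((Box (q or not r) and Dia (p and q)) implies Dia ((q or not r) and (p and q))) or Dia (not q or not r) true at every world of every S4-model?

Tableau for the negation not (((Box (q or not r) and Dia (p and q)) implies Dia ((q or not r) and (p and q))) or Dia (not q or not r)):
1. not (((Box (q or not r) and Dia (p and q)) implies Dia ((q or not r) and (p and q))) or Dia (not q or not r)), 0
2. not ((Box (q or not r) and Dia (p and q)) implies Dia ((q or not r) and (p and q))), 0
3. not Dia (not q or not r), 0
4. Box (q or not r) and Dia (p and q), 0
5. not Dia ((q or not r) and (p and q)), 0
6. Box (q or not r), 0
7. Dia (p and q), 0
8. not (not q or not r), 0
9. q, 0
10. r, 0
11. not ((q or not r) and (p and q)), 0
12. q or not r, 0
13. not (p and q), 0
14. not p, 0
15. p and q, 1
16. p, 1
17. q, 1
18. not (not q or not r), 1
19. r, 1
20. not ((q or not r) and (p and q)), 1
21. q or not r, 1
22. not (p and q), 1
23. not q, 1
Accessibility: 0R0, 0R1, 1R1
Branch closes: q and not q both at 1.
Every branch of the negation's tableau closes; the branch above is one of them.

Valid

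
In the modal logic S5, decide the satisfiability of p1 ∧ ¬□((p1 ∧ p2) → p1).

1. p1 ∧ ¬□((p1 ∧ p2) → p1), w0
2. p1, w0   [∧-rule on 1]
3. ¬□((p1 ∧ p2) → p1), w0   [∧-rule on 1]
4. ¬((p1 ∧ p2) → p1), w1   [¬□-rule on 3: fresh world w1, w0Rw1]
5. p1 ∧ p2, w1   [¬→-rule on 4]
6. ¬p1, w1   [¬→-rule on 4]
7. p1, w1   [∧-rule on 5]
8. p2, w1   [∧-rule on 5]
Accessibility: w0Rw0, w0Rw1, w1Rw0, w1Rw1
Branch closes: p1 and ¬p1 both at w1.
Every branch closes; the branch above is one of them.

Unsatisfiable (every branch closes)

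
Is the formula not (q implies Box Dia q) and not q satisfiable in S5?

1. not (q implies Box Dia q) and not q, w0
2. not (q implies Box Dia q), w0
3. not q, w0
4. q, w0
5. not Box Dia q, w0
Accessibility: w0Rw0
Branch closes: q and not q both at w0.
(One branch shown.) All branches close.

Unsatisfiable (every branch closes)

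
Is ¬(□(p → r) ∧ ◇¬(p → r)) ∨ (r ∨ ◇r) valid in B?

Tableau for the negation ¬(¬(□(p → r) ∧ ◇¬(p → r)) ∨ (r ∨ ◇r)):
1. ¬(¬(□(p → r) ∧ ◇¬(p → r)) ∨ (r ∨ ◇r)), u
2. □(p → r) ∧ ◇¬(p → r), u   [¬∨-rule on 1]
3. ¬(r ∨ ◇r), u   [¬∨-rule on 1]
4. □(p → r), u   [∧-rule on 2]
5. ◇¬(p → r), u   [∧-rule on 2]
6. ¬r, u   [¬∨-rule on 3]
7. ¬◇r, u   [¬∨-rule on 3]
8. p → r, u   [□-rule on 4 via uRu]
9. ¬p, u   [→-rule on 8 (branches; this branch)]
10. ¬(p → r), v   [◇-rule on 5: fresh world v, uRv]
11. p, v   [¬→-rule on 10]
12. ¬r, v   [¬→-rule on 10]
13. p → r, v   [□-rule on 4 via uRv]
14. r, v   [→-rule on 13 (branches; this branch)]
Accessibility: uRu, uRv, vRu, vRv
Branch closes: r and ¬r both at v.
Every branch of the negation's tableau closes; the branch above is one of them.

Valid in B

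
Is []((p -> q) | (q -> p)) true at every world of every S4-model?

Tableau for the negation ~[]((p -> q) | (q -> p)):
1. ~[]((p -> q) | (q -> p)), u
2. ~((p -> q) | (q -> p)), v
3. ~(p -> q), v
4. ~(q -> p), v
5. p, v
6. ~q, v
7. q, v
8. ~p, v
Accessibility: uRu, uRv, vRv
Branch closes: q and ~q both at v.
All branches of the negation close; one closing branch shown above.

Yes, valid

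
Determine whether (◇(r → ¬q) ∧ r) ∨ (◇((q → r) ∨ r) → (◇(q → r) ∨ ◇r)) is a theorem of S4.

Yes, valid

Tableau for the negation ¬((◇(r → ¬q) ∧ r) ∨ (◇((q → r) ∨ r) → (◇(q → r) ∨ ◇r))):
1. ¬((◇(r → ¬q) ∧ r) ∨ (◇((q → r) ∨ r) → (◇(q → r) ∨ ◇r))), u
2. ¬(◇(r → ¬q) ∧ r), u   [¬∨-rule on 1]
3. ¬(◇((q → r) ∨ r) → (◇(q → r) ∨ ◇r)), u   [¬∨-rule on 1]
4. ◇((q → r) ∨ r), u   [¬→-rule on 3]
5. ¬(◇(q → r) ∨ ◇r), u   [¬→-rule on 3]
6. ¬◇(q → r), u   [¬∨-rule on 5]
7. ¬◇r, u   [¬∨-rule on 5]
8. ¬(q → r), u   [¬◇-rule on 6 via uRu]
9. q, u   [¬→-rule on 8]
10. ¬r, u   [¬→-rule on 8]
11. (q → r) ∨ r, v   [◇-rule on 4: fresh world v, uRv]
12. ¬(q → r), v   [¬◇-rule on 6 via uRv]
13. q, v   [¬→-rule on 12]
14. ¬r, v   [¬→-rule on 12]
15. q → r, v   [∨-rule on 11 (branches; this branch)]
16. r, v   [→-rule on 15 (branches; this branch)]
Accessibility: uRu, uRv, vRv
Branch closes: r and ¬r both at v.
Every branch of the negation's tableau closes; the branch above is one of them.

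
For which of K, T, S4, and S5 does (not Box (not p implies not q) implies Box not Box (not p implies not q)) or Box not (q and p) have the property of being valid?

S5-tableau for the negation not ((not Box (not p implies not q) implies Box not Box (not p implies not q)) or Box not (q and p)):
1. not ((not Box (not p implies not q) implies Box not Box (not p implies not q)) or Box not (q and p)), w0
2. not (not Box (not p implies not q) implies Box not Box (not p implies not q)), w0
3. not Box not (q and p), w0
4. not Box (not p implies not q), w0
5. not Box not Box (not p implies not q), w0
6. q and p, w1
7. q, w1
8. p, w1
9. not (not p implies not q), w2
10. not p, w2
11. q, w2
12. Box (not p implies not q), w3
13. not p implies not q, w0
14. not p implies not q, w1
15. not p implies not q, w2
16. not p implies not q, w3
17. not q, w0
18. not q, w2
Accessibility: w0Rw0, w0Rw1, w0Rw2, w0Rw3, w1Rw0, w1Rw1, w1Rw2, w1Rw3, w2Rw0, w2Rw1, w2Rw2, w2Rw3, w3Rw0, w3Rw1, w3Rw2, w3Rw3
Branch closes: q and not q both at w2.
Every branch closes (one shown): valid in S5.
S4-tableau for the negation not ((not Box (not p implies not q) implies Box not Box (not p implies not q)) or Box not (q and p)):
1. not ((not Box (not p implies not q) implies Box not Box (not p implies not q)) or Box not (q and p)), w0
2. not (not Box (not p implies not q) implies Box not Box (not p implies not q)), w0
3. not Box not (q and p), w0
4. not Box (not p implies not q), w0
5. not Box not Box (not p implies not q), w0
6. q and p, w1
7. q, w1
8. p, w1
9. not (not p implies not q), w2
10. not p, w2
11. q, w2
12. Box (not p implies not q), w3
13. not p implies not q, w3
14. not q, w3
Accessibility: w0Rw0, w0Rw1, w0Rw2, w0Rw3, w1Rw1, w2Rw2, w3Rw3
Complete open branch: countermodel on an S4-frame, so not valid in S4, nor in K, T (the same frame is also a K-frame and a T-frame).

S5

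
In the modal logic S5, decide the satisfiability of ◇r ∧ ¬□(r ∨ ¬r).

No, unsatisfiable

1. ◇r ∧ ¬□(r ∨ ¬r), w0
2. ◇r, w0   [∧-rule on 1]
3. ¬□(r ∨ ¬r), w0   [∧-rule on 1]
4. r, w1   [◇-rule on 2: fresh world w1, w0Rw1]
5. ¬(r ∨ ¬r), w2   [¬□-rule on 3: fresh world w2, w0Rw2]
6. ¬r, w2   [¬∨-rule on 5]
7. r, w2   [¬∨-rule on 5]
Accessibility: w0Rw0, w0Rw1, w0Rw2, w1Rw0, w1Rw1, w1Rw2, w2Rw0, w2Rw1, w2Rw2
Branch closes: r and ¬r both at w2.
All branches of the tableau close; one closing branch shown above.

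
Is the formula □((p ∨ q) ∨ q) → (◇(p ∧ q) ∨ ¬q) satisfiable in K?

1. □((p ∨ q) ∨ q) → (◇(p ∧ q) ∨ ¬q), u
2. ◇(p ∧ q) ∨ ¬q, u   [→-rule on 1 (branches; this branch)]
3. ¬q, u   [∨-rule on 2 (branches; this branch)]

Yes, satisfiable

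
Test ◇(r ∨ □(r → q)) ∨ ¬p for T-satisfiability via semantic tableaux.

1. ◇(r ∨ □(r → q)) ∨ ¬p, 0
2. ¬p, 0
Accessibility: 0R0

Satisfiable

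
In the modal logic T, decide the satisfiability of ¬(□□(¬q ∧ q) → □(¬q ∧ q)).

1. ¬(□□(¬q ∧ q) → □(¬q ∧ q)), 0
2. □□(¬q ∧ q), 0   [¬→-rule on 1]
3. ¬□(¬q ∧ q), 0   [¬→-rule on 1]
4. □(¬q ∧ q), 0   [□-rule on 2 via 0R0]
5. ¬q ∧ q, 0   [□-rule on 4 via 0R0]
6. ¬q, 0   [∧-rule on 5]
7. q, 0   [∧-rule on 5]
Accessibility: 0R0
Branch closes: q and ¬q both at 0.
All branches of the tableau close; one closing branch shown above.

No, unsatisfiable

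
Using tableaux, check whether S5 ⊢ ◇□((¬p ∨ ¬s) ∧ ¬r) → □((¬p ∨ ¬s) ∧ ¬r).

Valid in S5

Tableau for the negation ¬(◇□((¬p ∨ ¬s) ∧ ¬r) → □((¬p ∨ ¬s) ∧ ¬r)):
1. ¬(◇□((¬p ∨ ¬s) ∧ ¬r) → □((¬p ∨ ¬s) ∧ ¬r)), u
2. ◇□((¬p ∨ ¬s) ∧ ¬r), u   [¬→-rule on 1]
3. ¬□((¬p ∨ ¬s) ∧ ¬r), u   [¬→-rule on 1]
4. □((¬p ∨ ¬s) ∧ ¬r), v   [◇-rule on 2: fresh world v, uRv]
5. (¬p ∨ ¬s) ∧ ¬r, u   [□-rule on 4 via vRu]
6. ¬p ∨ ¬s, u   [∧-rule on 5]
7. ¬r, u   [∧-rule on 5]
8. (¬p ∨ ¬s) ∧ ¬r, v   [□-rule on 4 via vRv]
9. ¬p ∨ ¬s, v   [∧-rule on 8]
10. ¬r, v   [∧-rule on 8]
11. ¬s, u   [∨-rule on 6 (branches; this branch)]
12. ¬s, v   [∨-rule on 9 (branches; this branch)]
13. ¬((¬p ∨ ¬s) ∧ ¬r), w   [¬□-rule on 3: fresh world w, uRw]
14. (¬p ∨ ¬s) ∧ ¬r, w   [□-rule on 4 via vRw]
15. ¬p ∨ ¬s, w   [∧-rule on 14]
16. ¬r, w   [∧-rule on 14]
17. ¬(¬p ∨ ¬s), w   [¬∧-rule on 13 (branches; this branch)]
18. p, w   [¬∨-rule on 17]
19. s, w   [¬∨-rule on 17]
20. ¬s, w   [∨-rule on 15 (branches; this branch)]
Accessibility: uRu, uRv, uRw, vRu, vRv, vRw, wRu, wRv, wRw
Branch closes: s and ¬s both at w.
Every branch of the negation's tableau closes; the branch above is one of them.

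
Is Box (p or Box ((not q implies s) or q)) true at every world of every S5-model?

Tableau for the negation not Box (p or Box ((not q implies s) or q)):
1. not Box (p or Box ((not q implies s) or q)), u
2. not (p or Box ((not q implies s) or q)), v
3. not p, v
4. not Box ((not q implies s) or q), v
5. not ((not q implies s) or q), w
6. not (not q implies s), w
7. not q, w
8. not s, w
Accessibility: uRu, uRv, uRw, vRu, vRv, vRw, wRu, wRv, wRw
The negation has an open branch (countermodel exists).

No, not valid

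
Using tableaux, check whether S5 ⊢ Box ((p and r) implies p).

Yes, valid

Tableau for the negation not Box ((p and r) implies p):
1. not Box ((p and r) implies p), 0
2. not ((p and r) implies p), 1
3. p and r, 1
4. not p, 1
5. p, 1
6. r, 1
Accessibility: 0R0, 0R1, 1R0, 1R1
Branch closes: p and not p both at 1.
All branches of the negation close; one closing branch shown above.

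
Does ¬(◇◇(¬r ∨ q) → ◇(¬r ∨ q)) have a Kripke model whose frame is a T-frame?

1. ¬(◇◇(¬r ∨ q) → ◇(¬r ∨ q)), u
2. ◇◇(¬r ∨ q), u
3. ¬◇(¬r ∨ q), u
4. ¬(¬r ∨ q), u
5. r, u
6. ¬q, u
7. ◇(¬r ∨ q), v
8. ¬(¬r ∨ q), v
9. r, v
10. ¬q, v
11. ¬r ∨ q, w
12. q, w
Accessibility: uRu, uRv, vRv, vRw, wRw

Satisfiable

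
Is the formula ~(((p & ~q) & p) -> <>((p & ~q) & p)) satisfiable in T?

Unsatisfiable (every branch closes)

1. ~(((p & ~q) & p) -> <>((p & ~q) & p)), u
2. (p & ~q) & p, u
3. ~<>((p & ~q) & p), u
4. p & ~q, u
5. p, u
6. ~q, u
7. ~((p & ~q) & p), u
8. ~(p & ~q), u
9. q, u
Accessibility: uRu
Branch closes: q and ~q both at u.
All branches of the tableau close; one closing branch shown above.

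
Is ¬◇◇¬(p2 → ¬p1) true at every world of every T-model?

Tableau for the negation ◇◇¬(p2 → ¬p1):
1. ◇◇¬(p2 → ¬p1), 0
2. ◇¬(p2 → ¬p1), 1
3. ¬(p2 → ¬p1), 2
4. p2, 2
5. p1, 2
Accessibility: 0R0, 0R1, 1R1, 1R2, 2R2
The negation has an open branch (countermodel exists).

Not valid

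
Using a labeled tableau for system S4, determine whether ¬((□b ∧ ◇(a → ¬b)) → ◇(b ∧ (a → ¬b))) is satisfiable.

1. ¬((□b ∧ ◇(a → ¬b)) → ◇(b ∧ (a → ¬b))), u
2. □b ∧ ◇(a → ¬b), u
3. ¬◇(b ∧ (a → ¬b)), u
4. □b, u
5. ◇(a → ¬b), u
6. ¬(b ∧ (a → ¬b)), u
7. b, u
8. ¬(a → ¬b), u
9. a, u
10. a → ¬b, v
11. ¬(b ∧ (a → ¬b)), v
12. b, v
13. ¬a, v
14. ¬(a → ¬b), v
15. a, v
Accessibility: uRu, uRv, vRv
Branch closes: a and ¬a both at v.
All branches of the tableau close; one closing branch shown above.

No, unsatisfiable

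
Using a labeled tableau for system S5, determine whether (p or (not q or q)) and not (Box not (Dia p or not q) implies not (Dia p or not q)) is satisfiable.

Unsatisfiable

1. (p or (not q or q)) and not (Box not (Dia p or not q) implies not (Dia p or not q)), w0
2. p or (not q or q), w0   [and-rule on 1]
3. not (Box not (Dia p or not q) implies not (Dia p or not q)), w0   [and-rule on 1]
4. Box not (Dia p or not q), w0   [neg-implies-rule on 3]
5. Dia p or not q, w0   [neg-implies-rule on 3]
6. not (Dia p or not q), w0   [Box-rule on 4 via w0Rw0]
7. not Dia p, w0   [neg-or-rule on 6]
8. q, w0   [neg-or-rule on 6]
9. not p, w0   [neg-Dia-rule on 7 via w0Rw0]
10. not q or q, w0   [or-rule on 2 (branches; this branch)]
11. Dia p, w0   [or-rule on 5 (branches; this branch)]
12. p, w1   [Dia-rule on 11: fresh world w1, w0Rw1]
13. not (Dia p or not q), w1   [Box-rule on 4 via w0Rw1]
14. not Dia p, w1   [neg-or-rule on 13]
15. q, w1   [neg-or-rule on 13]
16. not p, w1   [neg-Dia-rule on 7 via w0Rw1]
Accessibility: w0Rw0, w0Rw1, w1Rw0, w1Rw1
Branch closes: p and not p both at w1.
(One branch shown.) All branches close.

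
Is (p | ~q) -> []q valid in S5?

Not valid

Tableau for the negation ~((p | ~q) -> []q):
1. ~((p | ~q) -> []q), w0
2. p | ~q, w0
3. ~[]q, w0
4. ~q, w0
5. ~q, w1
Accessibility: w0Rw0, w0Rw1, w1Rw0, w1Rw1
The negation has an open branch (countermodel exists).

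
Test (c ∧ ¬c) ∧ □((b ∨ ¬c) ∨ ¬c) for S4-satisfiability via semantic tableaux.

Unsatisfiable (every branch closes)

1. (c ∧ ¬c) ∧ □((b ∨ ¬c) ∨ ¬c), 0
2. c ∧ ¬c, 0
3. □((b ∨ ¬c) ∨ ¬c), 0
4. c, 0
5. ¬c, 0
Accessibility: 0R0
Branch closes: c and ¬c both at 0.
(One branch shown.) All branches close.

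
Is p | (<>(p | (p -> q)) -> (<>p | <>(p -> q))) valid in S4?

Valid in S4

Tableau for the negation ~(p | (<>(p | (p -> q)) -> (<>p | <>(p -> q)))):
1. ~(p | (<>(p | (p -> q)) -> (<>p | <>(p -> q)))), 0
2. ~p, 0
3. ~(<>(p | (p -> q)) -> (<>p | <>(p -> q))), 0
4. <>(p | (p -> q)), 0
5. ~(<>p | <>(p -> q)), 0
6. ~<>p, 0
7. ~<>(p -> q), 0
8. ~(p -> q), 0
9. p, 0
10. ~q, 0
Accessibility: 0R0
Branch closes: p and ~p both at 0.
Every branch of the negation's tableau closes; the branch above is one of them.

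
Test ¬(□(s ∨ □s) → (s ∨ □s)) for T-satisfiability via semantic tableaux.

Unsatisfiable (every branch closes)

1. ¬(□(s ∨ □s) → (s ∨ □s)), w0
2. □(s ∨ □s), w0
3. ¬(s ∨ □s), w0
4. ¬s, w0
5. ¬□s, w0
6. s ∨ □s, w0
7. □s, w0
8. s, w0
Accessibility: w0Rw0
Branch closes: s and ¬s both at w0.
All branches of the tableau close; one closing branch shown above.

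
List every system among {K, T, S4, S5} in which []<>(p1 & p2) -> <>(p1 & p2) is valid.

T, S4, S5

K-tableau for the negation ~([]<>(p1 & p2) -> <>(p1 & p2)):
1. ~([]<>(p1 & p2) -> <>(p1 & p2)), u
2. []<>(p1 & p2), u   [~->-rule on 1]
3. ~<>(p1 & p2), u   [~->-rule on 1]
Complete open branch: countermodel on a K-frame, so not valid in K.
T-tableau for the negation ~([]<>(p1 & p2) -> <>(p1 & p2)):
1. ~([]<>(p1 & p2) -> <>(p1 & p2)), u
2. []<>(p1 & p2), u   [~->-rule on 1]
3. ~<>(p1 & p2), u   [~->-rule on 1]
4. <>(p1 & p2), u   [[]-rule on 2 via uRu]
5. ~(p1 & p2), u   [~<>-rule on 3 via uRu]
6. ~p2, u   [~&-rule on 5 (branches; this branch)]
7. p1 & p2, v   [<>-rule on 4: fresh world v, uRv]
8. p1, v   [&-rule on 7]
9. p2, v   [&-rule on 7]
10. <>(p1 & p2), v   [[]-rule on 2 via uRv]
11. ~(p1 & p2), v   [~<>-rule on 3 via uRv]
12. ~p2, v   [~&-rule on 11 (branches; this branch)]
Accessibility: uRu, uRv, vRv
Branch closes: p2 and ~p2 both at v.
Every branch closes (one shown): valid in T, hence also in S4, S5 (every theorem of T is a theorem of S4 and S5).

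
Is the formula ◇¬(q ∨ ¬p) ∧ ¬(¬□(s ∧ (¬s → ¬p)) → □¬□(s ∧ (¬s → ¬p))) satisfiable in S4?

Satisfiable (open branch found)

1. ◇¬(q ∨ ¬p) ∧ ¬(¬□(s ∧ (¬s → ¬p)) → □¬□(s ∧ (¬s → ¬p))), u
2. ◇¬(q ∨ ¬p), u
3. ¬(¬□(s ∧ (¬s → ¬p)) → □¬□(s ∧ (¬s → ¬p))), u
4. ¬□(s ∧ (¬s → ¬p)), u
5. ¬□¬□(s ∧ (¬s → ¬p)), u
6. ¬(q ∨ ¬p), v
7. ¬q, v
8. p, v
9. ¬(s ∧ (¬s → ¬p)), w
10. ¬(¬s → ¬p), w
11. ¬s, w
12. p, w
13. □(s ∧ (¬s → ¬p)), x
14. s ∧ (¬s → ¬p), x
15. s, x
16. ¬s → ¬p, x
17. ¬p, x
Accessibility: uRu, uRv, uRw, uRx, vRv, wRw, xRx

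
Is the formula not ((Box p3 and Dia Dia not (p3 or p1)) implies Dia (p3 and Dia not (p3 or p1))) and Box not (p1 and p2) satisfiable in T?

1. not ((Box p3 and Dia Dia not (p3 or p1)) implies Dia (p3 and Dia not (p3 or p1))) and Box not (p1 and p2), u
2. not ((Box p3 and Dia Dia not (p3 or p1)) implies Dia (p3 and Dia not (p3 or p1))), u   [and-rule on 1]
3. Box not (p1 and p2), u   [and-rule on 1]
4. Box p3 and Dia Dia not (p3 or p1), u   [neg-implies-rule on 2]
5. not Dia (p3 and Dia not (p3 or p1)), u   [neg-implies-rule on 2]
6. Box p3, u   [and-rule on 4]
7. Dia Dia not (p3 or p1), u   [and-rule on 4]
8. not (p1 and p2), u   [Box-rule on 3 via uRu]
9. not (p3 and Dia not (p3 or p1)), u   [neg-Dia-rule on 5 via uRu]
10. p3, u   [Box-rule on 6 via uRu]
11. not p2, u   [neg-and-rule on 8 (branches; this branch)]
12. not Dia not (p3 or p1), u   [neg-and-rule on 9 (branches; this branch)]
13. p3 or p1, u   [neg-Dia-rule on 12 via uRu]
14. p1, u   [or-rule on 13 (branches; this branch)]
15. Dia not (p3 or p1), v   [Dia-rule on 7: fresh world v, uRv]
16. not (p1 and p2), v   [Box-rule on 3 via uRv]
17. not (p3 and Dia not (p3 or p1)), v   [neg-Dia-rule on 5 via uRv]
18. p3, v   [Box-rule on 6 via uRv]
19. p3 or p1, v   [neg-Dia-rule on 12 via uRv]
20. not p2, v   [neg-and-rule on 16 (branches; this branch)]
21. not Dia not (p3 or p1), v   [neg-and-rule on 17 (branches; this branch)]
22. p1, v   [or-rule on 19 (branches; this branch)]
23. not (p3 or p1), w   [Dia-rule on 15: fresh world w, vRw]
24. not p3, w   [neg-or-rule on 23]
25. not p1, w   [neg-or-rule on 23]
26. p3 or p1, w   [neg-Dia-rule on 21 via vRw]
27. p1, w   [or-rule on 26 (branches; this branch)]
Accessibility: uRu, uRv, vRv, vRw, wRw
Branch closes: p1 and not p1 both at w.
(One branch shown.) All branches close.

No, unsatisfiable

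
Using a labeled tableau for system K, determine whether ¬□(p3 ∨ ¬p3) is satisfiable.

Unsatisfiable (every branch closes)

1. ¬□(p3 ∨ ¬p3), w0
2. ¬(p3 ∨ ¬p3), w1
3. ¬p3, w1
4. p3, w1
Accessibility: w0Rw1
Branch closes: p3 and ¬p3 both at w1.
All branches of the tableau close; one closing branch shown above.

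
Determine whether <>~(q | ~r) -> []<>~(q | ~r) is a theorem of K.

Tableau for the negation ~(<>~(q | ~r) -> []<>~(q | ~r)):
1. ~(<>~(q | ~r) -> []<>~(q | ~r)), 0
2. <>~(q | ~r), 0
3. ~[]<>~(q | ~r), 0
4. ~(q | ~r), 1
5. ~q, 1
6. r, 1
7. ~<>~(q | ~r), 2
Accessibility: 0R1, 0R2
The negation has an open branch (countermodel exists).

No, not valid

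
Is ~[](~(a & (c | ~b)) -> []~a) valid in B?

Tableau for the negation [](~(a & (c | ~b)) -> []~a):
1. [](~(a & (c | ~b)) -> []~a), w0
2. ~(a & (c | ~b)) -> []~a, w0
3. []~a, w0
4. ~a, w0
Accessibility: w0Rw0
The negation has an open branch (countermodel exists).

No, not valid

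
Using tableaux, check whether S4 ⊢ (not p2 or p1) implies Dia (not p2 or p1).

Tableau for the negation not ((not p2 or p1) implies Dia (not p2 or p1)):
1. not ((not p2 or p1) implies Dia (not p2 or p1)), w0
2. not p2 or p1, w0   [neg-implies-rule on 1]
3. not Dia (not p2 or p1), w0   [neg-implies-rule on 1]
4. not (not p2 or p1), w0   [neg-Dia-rule on 3 via w0Rw0]
5. p2, w0   [neg-or-rule on 4]
6. not p1, w0   [neg-or-rule on 4]
7. p1, w0   [or-rule on 2 (branches; this branch)]
Accessibility: w0Rw0
Branch closes: p1 and not p1 both at w0.
All branches of the negation close; one closing branch shown above.

Valid in S4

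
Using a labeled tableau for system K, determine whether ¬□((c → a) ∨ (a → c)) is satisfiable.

1. ¬□((c → a) ∨ (a → c)), u
2. ¬((c → a) ∨ (a → c)), v   [¬□-rule on 1: fresh world v, uRv]
3. ¬(c → a), v   [¬∨-rule on 2]
4. ¬(a → c), v   [¬∨-rule on 2]
5. c, v   [¬→-rule on 3]
6. ¬a, v   [¬→-rule on 3]
7. a, v   [¬→-rule on 4]
8. ¬c, v   [¬→-rule on 4]
Accessibility: uRv
Branch closes: a and ¬a both at v.
Every branch closes; the branch above is one of them.

Unsatisfiable (every branch closes)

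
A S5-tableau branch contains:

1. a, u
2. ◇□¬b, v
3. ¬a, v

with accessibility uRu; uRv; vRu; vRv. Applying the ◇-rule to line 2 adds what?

a fresh world w with vRw, and □¬b at w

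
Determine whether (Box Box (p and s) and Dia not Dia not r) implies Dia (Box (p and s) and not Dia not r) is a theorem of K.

Yes, valid

Tableau for the negation not ((Box Box (p and s) and Dia not Dia not r) implies Dia (Box (p and s) and not Dia not r)):
1. not ((Box Box (p and s) and Dia not Dia not r) implies Dia (Box (p and s) and not Dia not r)), u
2. Box Box (p and s) and Dia not Dia not r, u   [neg-implies-rule on 1]
3. not Dia (Box (p and s) and not Dia not r), u   [neg-implies-rule on 1]
4. Box Box (p and s), u   [and-rule on 2]
5. Dia not Dia not r, u   [and-rule on 2]
6. not Dia not r, v   [Dia-rule on 5: fresh world v, uRv]
7. not (Box (p and s) and not Dia not r), v   [neg-Dia-rule on 3 via uRv]
8. Box (p and s), v   [Box-rule on 4 via uRv]
9. not Box (p and s), v   [neg-and-rule on 7 (branches; this branch)]
10. not (p and s), w   [neg-Box-rule on 9: fresh world w, vRw]
11. r, w   [neg-Dia-rule on 6 via vRw]
12. p and s, w   [Box-rule on 8 via vRw]
13. p, w   [and-rule on 12]
14. s, w   [and-rule on 12]
15. not s, w   [neg-and-rule on 10 (branches; this branch)]
Accessibility: uRv, vRw
Branch closes: s and not s both at w.
All branches of the negation close; one closing branch shown above.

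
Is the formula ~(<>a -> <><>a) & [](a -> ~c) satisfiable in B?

Unsatisfiable (every branch closes)

1. ~(<>a -> <><>a) & [](a -> ~c), 0
2. ~(<>a -> <><>a), 0   [&-rule on 1]
3. [](a -> ~c), 0   [&-rule on 1]
4. <>a, 0   [~->-rule on 2]
5. ~<><>a, 0   [~->-rule on 2]
6. a -> ~c, 0   [[]-rule on 3 via 0R0]
7. ~<>a, 0   [~<>-rule on 5 via 0R0]
8. ~a, 0   [~<>-rule on 7 via 0R0]
9. ~c, 0   [->-rule on 6 (branches; this branch)]
10. a, 1   [<>-rule on 4: fresh world 1, 0R1]
11. a -> ~c, 1   [[]-rule on 3 via 0R1]
12. ~<>a, 1   [~<>-rule on 5 via 0R1]
13. ~a, 1   [~<>-rule on 7 via 0R1]
Accessibility: 0R0, 0R1, 1R0, 1R1
Branch closes: a and ~a both at 1.
Every branch closes; the branch above is one of them.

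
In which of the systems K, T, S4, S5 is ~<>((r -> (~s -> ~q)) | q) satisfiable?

K

T-tableau for the formula:
1. ~<>((r -> (~s -> ~q)) | q), w0
2. ~((r -> (~s -> ~q)) | q), w0   [~<>-rule on 1 via w0Rw0]
3. ~(r -> (~s -> ~q)), w0   [~|-rule on 2]
4. ~q, w0   [~|-rule on 2]
5. r, w0   [~->-rule on 3]
6. ~(~s -> ~q), w0   [~->-rule on 3]
7. ~s, w0   [~->-rule on 6]
8. q, w0   [~->-rule on 6]
Accessibility: w0Rw0
Branch closes: q and ~q both at w0.
Every branch closes (one shown): unsatisfiable in T, hence also in S4, S5 (every S4/S5-frame is a T-frame).
K-tableau for the formula:
1. ~<>((r -> (~s -> ~q)) | q), w0
Complete open branch: satisfiable in K.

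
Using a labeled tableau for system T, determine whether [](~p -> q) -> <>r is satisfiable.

1. [](~p -> q) -> <>r, u
2. <>r, u
3. r, v
Accessibility: uRu, uRv, vRv

Satisfiable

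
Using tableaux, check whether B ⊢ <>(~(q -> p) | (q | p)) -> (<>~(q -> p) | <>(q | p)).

Valid in B

Tableau for the negation ~(<>(~(q -> p) | (q | p)) -> (<>~(q -> p) | <>(q | p))):
1. ~(<>(~(q -> p) | (q | p)) -> (<>~(q -> p) | <>(q | p))), w0
2. <>(~(q -> p) | (q | p)), w0
3. ~(<>~(q -> p) | <>(q | p)), w0
4. ~<>~(q -> p), w0
5. ~<>(q | p), w0
6. q -> p, w0
7. ~(q | p), w0
8. ~q, w0
9. ~p, w0
10. ~(q -> p) | (q | p), w1
11. q -> p, w1
12. ~(q | p), w1
13. ~q, w1
14. ~p, w1
15. q | p, w1
16. p, w1
Accessibility: w0Rw0, w0Rw1, w1Rw0, w1Rw1
Branch closes: p and ~p both at w1.
All branches of the negation close; one closing branch shown above.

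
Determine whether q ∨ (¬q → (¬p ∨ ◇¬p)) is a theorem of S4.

Not valid

Tableau for the negation ¬(q ∨ (¬q → (¬p ∨ ◇¬p))):
1. ¬(q ∨ (¬q → (¬p ∨ ◇¬p))), w0
2. ¬q, w0   [¬∨-rule on 1]
3. ¬(¬q → (¬p ∨ ◇¬p)), w0   [¬∨-rule on 1]
4. ¬(¬p ∨ ◇¬p), w0   [¬→-rule on 3]
5. p, w0   [¬∨-rule on 4]
6. ¬◇¬p, w0   [¬∨-rule on 4]
Accessibility: w0Rw0
The negation has an open branch (countermodel exists).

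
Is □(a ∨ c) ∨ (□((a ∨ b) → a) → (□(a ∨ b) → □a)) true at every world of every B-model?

Tableau for the negation ¬(□(a ∨ c) ∨ (□((a ∨ b) → a) → (□(a ∨ b) → □a))):
1. ¬(□(a ∨ c) ∨ (□((a ∨ b) → a) → (□(a ∨ b) → □a))), u
2. ¬□(a ∨ c), u
3. ¬(□((a ∨ b) → a) → (□(a ∨ b) → □a)), u
4. □((a ∨ b) → a), u
5. ¬(□(a ∨ b) → □a), u
6. □(a ∨ b), u
7. ¬□a, u
8. (a ∨ b) → a, u
9. a ∨ b, u
10. a, u
11. b, u
12. ¬(a ∨ c), v
13. ¬a, v
14. ¬c, v
15. (a ∨ b) → a, v
16. a ∨ b, v
17. ¬(a ∨ b), v
18. ¬b, v
19. b, v
Accessibility: uRu, uRv, vRu, vRv
Branch closes: b and ¬b both at v.
Every branch of the negation's tableau closes; the branch above is one of them.

Valid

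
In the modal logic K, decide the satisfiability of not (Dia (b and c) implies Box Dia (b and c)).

Satisfiable (open branch found)

1. not (Dia (b and c) implies Box Dia (b and c)), u
2. Dia (b and c), u
3. not Box Dia (b and c), u
4. b and c, v
5. b, v
6. c, v
7. not Dia (b and c), w
Accessibility: uRv, uRw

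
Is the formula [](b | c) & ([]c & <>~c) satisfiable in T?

1. [](b | c) & ([]c & <>~c), u
2. [](b | c), u
3. []c & <>~c, u
4. []c, u
5. <>~c, u
6. b | c, u
7. c, u
8. ~c, v
9. b | c, v
10. c, v
Accessibility: uRu, uRv, vRv
Branch closes: c and ~c both at v.
Every branch closes; the branch above is one of them.

Unsatisfiable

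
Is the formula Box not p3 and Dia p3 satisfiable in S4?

No, unsatisfiable

1. Box not p3 and Dia p3, w0
2. Box not p3, w0
3. Dia p3, w0
4. not p3, w0
5. p3, w1
6. not p3, w1
Accessibility: w0Rw0, w0Rw1, w1Rw1
Branch closes: p3 and not p3 both at w1.
All branches of the tableau close; one closing branch shown above.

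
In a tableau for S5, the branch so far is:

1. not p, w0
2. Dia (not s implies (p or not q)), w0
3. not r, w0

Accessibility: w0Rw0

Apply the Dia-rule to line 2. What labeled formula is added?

a fresh world w1 with w0Rw1, and not s implies (p or not q) at w1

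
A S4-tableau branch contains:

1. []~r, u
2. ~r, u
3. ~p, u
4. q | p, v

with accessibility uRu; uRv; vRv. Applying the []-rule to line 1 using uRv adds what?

~r, v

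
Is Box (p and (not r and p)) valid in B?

No, not valid

Tableau for the negation not Box (p and (not r and p)):
1. not Box (p and (not r and p)), u
2. not (p and (not r and p)), v
3. not (not r and p), v
4. not p, v
Accessibility: uRu, uRv, vRu, vRv
The negation has an open branch (countermodel exists).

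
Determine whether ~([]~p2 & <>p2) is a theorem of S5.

Yes, valid

Tableau for the negation []~p2 & <>p2:
1. []~p2 & <>p2, 0
2. []~p2, 0   [&-rule on 1]
3. <>p2, 0   [&-rule on 1]
4. ~p2, 0   [[]-rule on 2 via 0R0]
5. p2, 1   [<>-rule on 3: fresh world 1, 0R1]
6. ~p2, 1   [[]-rule on 2 via 0R1]
Accessibility: 0R0, 0R1, 1R0, 1R1
Branch closes: p2 and ~p2 both at 1.
All branches of the negation close; one closing branch shown above.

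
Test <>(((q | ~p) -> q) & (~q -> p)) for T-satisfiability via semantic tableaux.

1. <>(((q | ~p) -> q) & (~q -> p)), w0
2. ((q | ~p) -> q) & (~q -> p), w1
3. (q | ~p) -> q, w1
4. ~q -> p, w1
5. q, w1
6. p, w1
Accessibility: w0Rw0, w0Rw1, w1Rw1

Satisfiable (open branch found)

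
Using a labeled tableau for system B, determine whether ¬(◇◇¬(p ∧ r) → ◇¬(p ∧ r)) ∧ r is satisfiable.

1. ¬(◇◇¬(p ∧ r) → ◇¬(p ∧ r)) ∧ r, w0
2. ¬(◇◇¬(p ∧ r) → ◇¬(p ∧ r)), w0   [∧-rule on 1]
3. r, w0   [∧-rule on 1]
4. ◇◇¬(p ∧ r), w0   [¬→-rule on 2]
5. ¬◇¬(p ∧ r), w0   [¬→-rule on 2]
6. p ∧ r, w0   [¬◇-rule on 5 via w0Rw0]
7. p, w0   [∧-rule on 6]
8. ◇¬(p ∧ r), w1   [◇-rule on 4: fresh world w1, w0Rw1]
9. p ∧ r, w1   [¬◇-rule on 5 via w0Rw1]
10. p, w1   [∧-rule on 9]
11. r, w1   [∧-rule on 9]
12. ¬(p ∧ r), w2   [◇-rule on 8: fresh world w2, w1Rw2]
13. ¬r, w2   [¬∧-rule on 12 (branches; this branch)]
Accessibility: w0Rw0, w0Rw1, w1Rw0, w1Rw1, w1Rw2, w2Rw1, w2Rw2

Satisfiable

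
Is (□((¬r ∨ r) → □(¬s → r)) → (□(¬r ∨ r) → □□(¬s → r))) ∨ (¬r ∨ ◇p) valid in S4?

Tableau for the negation ¬((□((¬r ∨ r) → □(¬s → r)) → (□(¬r ∨ r) → □□(¬s → r))) ∨ (¬r ∨ ◇p)):
1. ¬((□((¬r ∨ r) → □(¬s → r)) → (□(¬r ∨ r) → □□(¬s → r))) ∨ (¬r ∨ ◇p)), w0
2. ¬(□((¬r ∨ r) → □(¬s → r)) → (□(¬r ∨ r) → □□(¬s → r))), w0
3. ¬(¬r ∨ ◇p), w0
4. □((¬r ∨ r) → □(¬s → r)), w0
5. ¬(□(¬r ∨ r) → □□(¬s → r)), w0
6. r, w0
7. ¬◇p, w0
8. □(¬r ∨ r), w0
9. ¬□□(¬s → r), w0
10. (¬r ∨ r) → □(¬s → r), w0
11. ¬p, w0
12. ¬r ∨ r, w0
13. □(¬s → r), w0
14. ¬s → r, w0
15. ¬□(¬s → r), w1
16. (¬r ∨ r) → □(¬s → r), w1
17. ¬p, w1
18. ¬r ∨ r, w1
19. ¬s → r, w1
20. □(¬s → r), w1
21. r, w1
22. ¬(¬s → r), w2
23. ¬s, w2
24. ¬r, w2
25. (¬r ∨ r) → □(¬s → r), w2
26. ¬p, w2
27. ¬r ∨ r, w2
28. ¬s → r, w2
29. □(¬s → r), w2
30. r, w2
Accessibility: w0Rw0, w0Rw1, w0Rw2, w1Rw1, w1Rw2, w2Rw2
Branch closes: r and ¬r both at w2.
Every branch of the negation's tableau closes; the branch above is one of them.

Valid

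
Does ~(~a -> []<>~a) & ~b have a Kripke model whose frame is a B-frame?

Unsatisfiable (every branch closes)

1. ~(~a -> []<>~a) & ~b, w0
2. ~(~a -> []<>~a), w0   [&-rule on 1]
3. ~b, w0   [&-rule on 1]
4. ~a, w0   [~->-rule on 2]
5. ~[]<>~a, w0   [~->-rule on 2]
6. ~<>~a, w1   [~[]-rule on 5: fresh world w1, w0Rw1]
7. a, w0   [~<>-rule on 6 via w1Rw0]
Accessibility: w0Rw0, w0Rw1, w1Rw0, w1Rw1
Branch closes: a and ~a both at w0.
(One branch shown.) All branches close.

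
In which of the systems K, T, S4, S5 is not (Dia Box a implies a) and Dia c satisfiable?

S4-tableau for the formula:
1. not (Dia Box a implies a) and Dia c, 0
2. not (Dia Box a implies a), 0
3. Dia c, 0
4. Dia Box a, 0
5. not a, 0
6. c, 1
7. Box a, 2
8. a, 2
Accessibility: 0R0, 0R1, 0R2, 1R1, 2R2
Complete open branch: satisfiable in S4, hence also in K, T (this S4-model is also a K-model and a T-model).
S5-tableau for the formula:
1. not (Dia Box a implies a) and Dia c, 0
2. not (Dia Box a implies a), 0
3. Dia c, 0
4. Dia Box a, 0
5. not a, 0
6. c, 1
7. Box a, 2
8. a, 0
Accessibility: 0R0, 0R1, 0R2, 1R0, 1R1, 1R2, 2R0, 2R1, 2R2
Branch closes: a and not a both at 0.
Every branch closes (one shown): unsatisfiable in S5.

K, T, S4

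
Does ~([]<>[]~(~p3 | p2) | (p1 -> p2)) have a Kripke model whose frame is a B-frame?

Satisfiable (open branch found)

1. ~([]<>[]~(~p3 | p2) | (p1 -> p2)), w0
2. ~[]<>[]~(~p3 | p2), w0
3. ~(p1 -> p2), w0
4. p1, w0
5. ~p2, w0
6. ~<>[]~(~p3 | p2), w1
7. ~[]~(~p3 | p2), w0
8. ~[]~(~p3 | p2), w1
9. ~p3 | p2, w2
10. p2, w2
11. ~p3 | p2, w3
12. ~[]~(~p3 | p2), w3
13. p2, w3
14. ~p3 | p2, w4
15. p2, w4
Accessibility: w0Rw0, w0Rw1, w0Rw2, w1Rw0, w1Rw1, w1Rw3, w2Rw0, w2Rw2, w3Rw1, w3Rw3, w3Rw4, w4Rw3, w4Rw4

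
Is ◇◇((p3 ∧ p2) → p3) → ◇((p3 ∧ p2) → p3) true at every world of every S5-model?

Yes, valid

Tableau for the negation ¬(◇◇((p3 ∧ p2) → p3) → ◇((p3 ∧ p2) → p3)):
1. ¬(◇◇((p3 ∧ p2) → p3) → ◇((p3 ∧ p2) → p3)), w0
2. ◇◇((p3 ∧ p2) → p3), w0
3. ¬◇((p3 ∧ p2) → p3), w0
4. ¬((p3 ∧ p2) → p3), w0
5. p3 ∧ p2, w0
6. ¬p3, w0
7. p3, w0
8. p2, w0
Accessibility: w0Rw0
Branch closes: p3 and ¬p3 both at w0.
Every branch of the negation's tableau closes; the branch above is one of them.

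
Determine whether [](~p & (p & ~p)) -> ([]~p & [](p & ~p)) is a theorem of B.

Tableau for the negation ~([](~p & (p & ~p)) -> ([]~p & [](p & ~p))):
1. ~([](~p & (p & ~p)) -> ([]~p & [](p & ~p))), u
2. [](~p & (p & ~p)), u   [~->-rule on 1]
3. ~([]~p & [](p & ~p)), u   [~->-rule on 1]
4. ~p & (p & ~p), u   [[]-rule on 2 via uRu]
5. ~p, u   [&-rule on 4]
6. p & ~p, u   [&-rule on 4]
7. p, u   [&-rule on 6]
Accessibility: uRu
Branch closes: p and ~p both at u.
Every branch of the negation's tableau closes; the branch above is one of them.

Valid in B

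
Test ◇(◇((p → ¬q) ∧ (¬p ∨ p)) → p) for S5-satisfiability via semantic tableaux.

1. ◇(◇((p → ¬q) ∧ (¬p ∨ p)) → p), 0
2. ◇((p → ¬q) ∧ (¬p ∨ p)) → p, 1
3. p, 1
Accessibility: 0R0, 0R1, 1R0, 1R1

Satisfiable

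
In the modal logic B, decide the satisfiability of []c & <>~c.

1. []c & <>~c, w0
2. []c, w0   [&-rule on 1]
3. <>~c, w0   [&-rule on 1]
4. c, w0   [[]-rule on 2 via w0Rw0]
5. ~c, w1   [<>-rule on 3: fresh world w1, w0Rw1]
6. c, w1   [[]-rule on 2 via w0Rw1]
Accessibility: w0Rw0, w0Rw1, w1Rw0, w1Rw1
Branch closes: c and ~c both at w1.
All branches of the tableau close; one closing branch shown above.

No, unsatisfiable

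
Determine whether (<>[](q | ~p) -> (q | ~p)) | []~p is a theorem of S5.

Valid in S5

Tableau for the negation ~((<>[](q | ~p) -> (q | ~p)) | []~p):
1. ~((<>[](q | ~p) -> (q | ~p)) | []~p), u
2. ~(<>[](q | ~p) -> (q | ~p)), u   [~|-rule on 1]
3. ~[]~p, u   [~|-rule on 1]
4. <>[](q | ~p), u   [~->-rule on 2]
5. ~(q | ~p), u   [~->-rule on 2]
6. ~q, u   [~|-rule on 5]
7. p, u   [~|-rule on 5]
8. p, v   [~[]-rule on 3: fresh world v, uRv]
9. [](q | ~p), w   [<>-rule on 4: fresh world w, uRw]
10. q | ~p, u   [[]-rule on 9 via wRu]
11. q | ~p, v   [[]-rule on 9 via wRv]
12. q | ~p, w   [[]-rule on 9 via wRw]
13. ~p, u   [|-rule on 10 (branches; this branch)]
Accessibility: uRu, uRv, uRw, vRu, vRv, vRw, wRu, wRv, wRw
Branch closes: p and ~p both at u.
Every branch of the negation's tableau closes; the branch above is one of them.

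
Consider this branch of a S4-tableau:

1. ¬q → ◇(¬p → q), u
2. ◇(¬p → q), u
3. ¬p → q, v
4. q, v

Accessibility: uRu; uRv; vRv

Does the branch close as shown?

Open

No atom appears with both signs at the same world.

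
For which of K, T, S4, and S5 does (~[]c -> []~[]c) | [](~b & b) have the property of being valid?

S5

S4-tableau for the negation ~((~[]c -> []~[]c) | [](~b & b)):
1. ~((~[]c -> []~[]c) | [](~b & b)), u
2. ~(~[]c -> []~[]c), u   [~|-rule on 1]
3. ~[](~b & b), u   [~|-rule on 1]
4. ~[]c, u   [~->-rule on 2]
5. ~[]~[]c, u   [~->-rule on 2]
6. ~(~b & b), v   [~[]-rule on 3: fresh world v, uRv]
7. ~b, v   [~&-rule on 6 (branches; this branch)]
8. ~c, w   [~[]-rule on 4: fresh world w, uRw]
9. []c, x   [~[]-rule on 5: fresh world x, uRx]
10. c, x   [[]-rule on 9 via xRx]
Accessibility: uRu, uRv, uRw, uRx, vRv, wRw, xRx
Complete open branch: countermodel on an S4-frame, so not valid in S4, nor in K, T (the same frame is also a K-frame and a T-frame).
S5-tableau for the negation ~((~[]c -> []~[]c) | [](~b & b)):
1. ~((~[]c -> []~[]c) | [](~b & b)), u
2. ~(~[]c -> []~[]c), u   [~|-rule on 1]
3. ~[](~b & b), u   [~|-rule on 1]
4. ~[]c, u   [~->-rule on 2]
5. ~[]~[]c, u   [~->-rule on 2]
6. ~(~b & b), v   [~[]-rule on 3: fresh world v, uRv]
7. ~b, v   [~&-rule on 6 (branches; this branch)]
8. ~c, w   [~[]-rule on 4: fresh world w, uRw]
9. []c, x   [~[]-rule on 5: fresh world x, uRx]
10. c, u   [[]-rule on 9 via xRu]
11. c, v   [[]-rule on 9 via xRv]
12. c, w   [[]-rule on 9 via xRw]
Accessibility: uRu, uRv, uRw, uRx, vRu, vRv, vRw, vRx, wRu, wRv, wRw, wRx, xRu, xRv, xRw, xRx
Branch closes: c and ~c both at w.
Every branch closes (one shown): valid in S5.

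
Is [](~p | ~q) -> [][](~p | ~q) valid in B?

Invalid (countermodel exists)

Tableau for the negation ~([](~p | ~q) -> [][](~p | ~q)):
1. ~([](~p | ~q) -> [][](~p | ~q)), 0
2. [](~p | ~q), 0
3. ~[][](~p | ~q), 0
4. ~p | ~q, 0
5. ~q, 0
6. ~[](~p | ~q), 1
7. ~p | ~q, 1
8. ~q, 1
9. ~(~p | ~q), 2
10. p, 2
11. q, 2
Accessibility: 0R0, 0R1, 1R0, 1R1, 1R2, 2R1, 2R2
The negation has an open branch (countermodel exists).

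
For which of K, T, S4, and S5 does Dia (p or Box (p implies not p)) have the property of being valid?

T-tableau for the negation not Dia (p or Box (p implies not p)):
1. not Dia (p or Box (p implies not p)), 0
2. not (p or Box (p implies not p)), 0   [neg-Dia-rule on 1 via 0R0]
3. not p, 0   [neg-or-rule on 2]
4. not Box (p implies not p), 0   [neg-or-rule on 2]
5. not (p implies not p), 1   [neg-Box-rule on 4: fresh world 1, 0R1]
6. p, 1   [neg-implies-rule on 5]
7. not (p or Box (p implies not p)), 1   [neg-Dia-rule on 1 via 0R1]
8. not p, 1   [neg-or-rule on 7]
9. not Box (p implies not p), 1   [neg-or-rule on 7]
Accessibility: 0R0, 0R1, 1R1
Branch closes: p and not p both at 1.
Every branch closes (one shown): valid in T, hence also in S4, S5 (every theorem of T is a theorem of S4 and S5).
K-tableau for the negation not Dia (p or Box (p implies not p)):
1. not Dia (p or Box (p implies not p)), 0
Complete open branch: countermodel on a K-frame, so not valid in K.

T, S4, S5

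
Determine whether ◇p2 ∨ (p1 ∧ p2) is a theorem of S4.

Tableau for the negation ¬(◇p2 ∨ (p1 ∧ p2)):
1. ¬(◇p2 ∨ (p1 ∧ p2)), u
2. ¬◇p2, u
3. ¬(p1 ∧ p2), u
4. ¬p2, u
Accessibility: uRu
The negation has an open branch (countermodel exists).

Not valid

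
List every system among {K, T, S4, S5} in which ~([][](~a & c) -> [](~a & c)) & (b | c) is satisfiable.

K

K-tableau for the formula:
1. ~([][](~a & c) -> [](~a & c)) & (b | c), u
2. ~([][](~a & c) -> [](~a & c)), u   [&-rule on 1]
3. b | c, u   [&-rule on 1]
4. [][](~a & c), u   [~->-rule on 2]
5. ~[](~a & c), u   [~->-rule on 2]
6. c, u   [|-rule on 3 (branches; this branch)]
7. ~(~a & c), v   [~[]-rule on 5: fresh world v, uRv]
8. [](~a & c), v   [[]-rule on 4 via uRv]
9. ~c, v   [~&-rule on 7 (branches; this branch)]
Accessibility: uRv
Complete open branch: satisfiable in K.
T-tableau for the formula:
1. ~([][](~a & c) -> [](~a & c)) & (b | c), u
2. ~([][](~a & c) -> [](~a & c)), u   [&-rule on 1]
3. b | c, u   [&-rule on 1]
4. [][](~a & c), u   [~->-rule on 2]
5. ~[](~a & c), u   [~->-rule on 2]
6. [](~a & c), u   [[]-rule on 4 via uRu]
7. ~a & c, u   [[]-rule on 6 via uRu]
8. ~a, u   [&-rule on 7]
9. c, u   [&-rule on 7]
10. ~(~a & c), v   [~[]-rule on 5: fresh world v, uRv]
11. [](~a & c), v   [[]-rule on 4 via uRv]
12. ~a & c, v   [[]-rule on 6 via uRv]
13. ~a, v   [&-rule on 12]
14. c, v   [&-rule on 12]
15. ~c, v   [~&-rule on 10 (branches; this branch)]
Accessibility: uRu, uRv, vRv
Branch closes: c and ~c both at v.
Every branch closes (one shown): unsatisfiable in T, hence also in S4, S5 (every S4/S5-frame is a T-frame).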